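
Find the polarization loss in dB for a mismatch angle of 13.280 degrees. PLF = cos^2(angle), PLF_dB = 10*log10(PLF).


PLF_linear = cos^2(13.280 deg) = 0.9472333
PLF_dB = 10 * log10(0.9472333) = -0.2354 dB

-0.2354 dB


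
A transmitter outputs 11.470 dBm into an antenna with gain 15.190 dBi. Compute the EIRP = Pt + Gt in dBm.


EIRP = Pt + Gt = 11.470 + 15.190 = 26.66 dBm

26.66 dBm


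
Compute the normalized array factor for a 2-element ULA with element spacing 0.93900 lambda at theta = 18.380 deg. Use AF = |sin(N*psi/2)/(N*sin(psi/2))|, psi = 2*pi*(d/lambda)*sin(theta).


psi = 2*pi*0.93900*sin(18.380 deg) = 1.860347 rad
AF = |sin(2*1.860347/2) / (2*sin(1.860347/2))| = 0.5977

0.5977


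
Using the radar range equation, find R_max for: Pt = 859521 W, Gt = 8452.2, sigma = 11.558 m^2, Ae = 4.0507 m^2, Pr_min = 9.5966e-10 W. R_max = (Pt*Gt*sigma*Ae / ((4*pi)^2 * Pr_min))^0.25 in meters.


R^4 = 859521*8452.2*11.558*4.0507 / ((4*pi)^2 * 9.5966e-10) = 2.244409e+18
R_max = 2.244409e+18^0.25 = 38706 m

38706 m


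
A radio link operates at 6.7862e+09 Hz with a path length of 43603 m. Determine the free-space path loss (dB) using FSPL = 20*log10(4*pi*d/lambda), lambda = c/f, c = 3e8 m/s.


lambda = c / f = 3.0000e+08 / 6.7862e+09 = 0.04420736 m
FSPL = 20 * log10(4*pi*43603/0.04420736) = 141.9 dB

141.9 dB


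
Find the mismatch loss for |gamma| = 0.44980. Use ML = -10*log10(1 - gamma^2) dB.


ML = -10 * log10(1 - 0.44980^2) = -10 * log10(0.79767996) = 0.9817 dB

0.9817 dB


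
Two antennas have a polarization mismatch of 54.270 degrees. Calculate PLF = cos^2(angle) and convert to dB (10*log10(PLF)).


PLF_linear = cos^2(54.270 deg) = 0.3410167
PLF_dB = 10 * log10(0.3410167) = -4.672 dB

-4.672 dB


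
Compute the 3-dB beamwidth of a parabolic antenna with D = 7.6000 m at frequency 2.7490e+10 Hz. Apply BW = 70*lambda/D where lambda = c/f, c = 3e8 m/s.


lambda = c / f = 3.0000e+08 / 2.7490e+10 = 0.01091306 m
BW = 70 * 0.01091306 / 7.6000 = 0.1005 deg

0.1005 deg


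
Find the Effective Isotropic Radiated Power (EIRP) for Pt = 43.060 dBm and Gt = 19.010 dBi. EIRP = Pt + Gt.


EIRP = Pt + Gt = 43.060 + 19.010 = 62.07 dBm

62.07 dBm


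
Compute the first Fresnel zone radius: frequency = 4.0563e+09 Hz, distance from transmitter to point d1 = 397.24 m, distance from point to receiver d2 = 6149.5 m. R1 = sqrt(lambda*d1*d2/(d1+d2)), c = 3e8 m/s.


lambda = c / f = 3.0000e+08 / 4.0563e+09 = 0.07395903 m
R1 = sqrt(0.07395903 * 397.24 * 6149.5 / (397.24 + 6149.5)) = 5.253 m

5.253 m


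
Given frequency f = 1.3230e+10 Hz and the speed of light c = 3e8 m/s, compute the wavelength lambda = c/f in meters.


lambda = c / f = 3.0000e+08 / 1.3230e+10 = 0.02268 m

0.02268 m


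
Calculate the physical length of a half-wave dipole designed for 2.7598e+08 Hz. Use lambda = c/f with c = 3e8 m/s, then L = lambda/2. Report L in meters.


lambda = c / f = 3.0000e+08 / 2.7598e+08 = 1.087035 m
L = lambda / 2 = 1.087035 / 2 = 0.5435 m

0.5435 m


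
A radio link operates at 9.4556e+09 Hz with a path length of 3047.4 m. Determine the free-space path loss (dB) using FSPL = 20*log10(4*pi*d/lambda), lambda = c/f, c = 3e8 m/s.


lambda = c / f = 3.0000e+08 / 9.4556e+09 = 0.03172723 m
FSPL = 20 * log10(4*pi*3047.4/0.03172723) = 121.6 dB

121.6 dB


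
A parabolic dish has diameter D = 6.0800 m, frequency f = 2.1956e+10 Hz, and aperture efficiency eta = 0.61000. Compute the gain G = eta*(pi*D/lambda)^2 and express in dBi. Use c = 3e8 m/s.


lambda = c / f = 3.0000e+08 / 2.1956e+10 = 0.01366369 m
G_linear = 0.61000 * (pi * 6.0800 / 0.01366369)^2 = 1.192067e+06
G_dBi = 10 * log10(1.192067e+06) = 60.76 dBi

60.76 dBi


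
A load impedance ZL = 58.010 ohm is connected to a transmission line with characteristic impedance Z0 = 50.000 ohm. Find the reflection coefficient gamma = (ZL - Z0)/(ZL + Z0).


gamma = (58.010 - 50.000) / (58.010 + 50.000) = 0.07416

0.07416


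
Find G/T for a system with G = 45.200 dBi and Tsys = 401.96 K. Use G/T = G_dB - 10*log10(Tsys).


G/T = 45.200 - 10*log10(401.96) = 45.200 - 26.04183 = 19.16 dB/K

19.16 dB/K


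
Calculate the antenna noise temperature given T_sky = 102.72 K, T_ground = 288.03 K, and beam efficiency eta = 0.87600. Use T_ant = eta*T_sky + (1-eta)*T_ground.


T_ant = 0.87600 * 102.72 + (1 - 0.87600) * 288.03 = 125.7 K

125.7 K


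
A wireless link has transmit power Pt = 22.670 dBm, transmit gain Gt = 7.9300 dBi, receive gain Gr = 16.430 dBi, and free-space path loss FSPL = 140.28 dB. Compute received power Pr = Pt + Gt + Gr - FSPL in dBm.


Pr = 22.670 + 7.9300 + 16.430 - 140.28 = -93.25 dBm

-93.25 dBm


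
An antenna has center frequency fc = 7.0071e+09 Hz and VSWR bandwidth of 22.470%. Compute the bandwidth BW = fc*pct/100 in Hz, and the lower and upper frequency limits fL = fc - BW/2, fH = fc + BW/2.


BW = 7.0071e+09 * 22.470/100 = 1.574495e+09 Hz
fL = 7.0071e+09 - 1.574495e+09/2 = 6.220e+09 Hz
fH = 7.0071e+09 + 1.574495e+09/2 = 7.794e+09 Hz

BW=1.574e+09 Hz, fL=6.220e+09 Hz, fH=7.794e+09 Hz


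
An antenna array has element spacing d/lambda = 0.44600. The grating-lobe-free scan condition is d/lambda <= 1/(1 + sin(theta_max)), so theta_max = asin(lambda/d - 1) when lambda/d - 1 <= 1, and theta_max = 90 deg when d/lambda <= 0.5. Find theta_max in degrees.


lambda/d - 1 = 1/0.44600 - 1 = 1.242152 >= 1
d/lambda <= 0.5, so the array can scan to endfire without grating lobes: theta_max = 90 deg

90 deg


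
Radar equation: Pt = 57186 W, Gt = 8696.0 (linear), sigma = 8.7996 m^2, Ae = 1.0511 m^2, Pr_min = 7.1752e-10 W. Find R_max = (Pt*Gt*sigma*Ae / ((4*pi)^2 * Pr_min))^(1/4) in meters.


R^4 = 57186*8696.0*8.7996*1.0511 / ((4*pi)^2 * 7.1752e-10) = 4.059406e+16
R_max = 4.059406e+16^0.25 = 14194 m

14194 m


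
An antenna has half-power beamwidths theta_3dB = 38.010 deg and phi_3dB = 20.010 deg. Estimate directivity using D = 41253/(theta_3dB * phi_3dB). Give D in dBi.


D_linear = 41253 / (38.010 * 20.010) = 54.23886
D_dBi = 10 * log10(54.23886) = 17.34 dBi

17.34 dBi


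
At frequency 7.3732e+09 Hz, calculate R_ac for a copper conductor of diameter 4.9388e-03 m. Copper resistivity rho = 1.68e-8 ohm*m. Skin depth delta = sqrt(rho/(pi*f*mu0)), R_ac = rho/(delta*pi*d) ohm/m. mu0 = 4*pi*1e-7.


delta = sqrt(1.68e-8 / (pi * 7.3732e+09 * 4*pi*1e-7)) = 7.597081e-07 m
R_ac = 1.68e-8 / (7.597081e-07 * pi * 4.9388e-03) = 1.425 ohm/m

1.425 ohm/m


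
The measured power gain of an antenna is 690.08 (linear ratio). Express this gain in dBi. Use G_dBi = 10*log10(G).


G_dBi = 10 * log10(690.08) = 28.39 dBi

28.39 dBi


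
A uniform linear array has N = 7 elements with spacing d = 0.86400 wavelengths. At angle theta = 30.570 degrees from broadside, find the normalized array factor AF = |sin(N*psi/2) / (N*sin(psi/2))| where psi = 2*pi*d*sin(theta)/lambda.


psi = 2*pi*0.86400*sin(30.570 deg) = 2.760972 rad
AF = |sin(7*2.760972/2) / (7*sin(2.760972/2))| = 0.03439

0.03439


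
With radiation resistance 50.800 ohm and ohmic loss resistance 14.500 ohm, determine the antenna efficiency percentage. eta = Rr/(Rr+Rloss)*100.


eta = 50.800 / (50.800 + 14.500) * 100 = 77.79%

77.79%


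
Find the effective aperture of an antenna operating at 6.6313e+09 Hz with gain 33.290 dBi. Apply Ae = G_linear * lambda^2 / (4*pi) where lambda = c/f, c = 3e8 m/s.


lambda = c / f = 3.0000e+08 / 6.6313e+09 = 0.04524000 m
G_linear = 10^(33.290/10) = 2133.045
Ae = G_linear * lambda^2 / (4*pi) = 2133.045 * 0.04524000^2 / (4*pi) = 0.3474 m^2

0.3474 m^2


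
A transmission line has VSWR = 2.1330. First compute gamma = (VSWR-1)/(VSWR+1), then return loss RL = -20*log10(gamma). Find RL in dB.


gamma = (2.1330 - 1) / (2.1330 + 1) = 0.3616342
RL = -20 * log10(0.3616342) = 8.835 dB

8.835 dB


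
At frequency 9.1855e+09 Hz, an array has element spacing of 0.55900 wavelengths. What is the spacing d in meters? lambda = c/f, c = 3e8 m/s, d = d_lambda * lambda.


lambda = c / f = 3.0000e+08 / 9.1855e+09 = 0.03266017 m
d = 0.55900 * 0.03266017 = 0.01826 m

0.01826 m


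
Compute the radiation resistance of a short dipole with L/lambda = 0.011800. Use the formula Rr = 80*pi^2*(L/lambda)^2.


Rr = 80 * pi^2 * (0.011800)^2 = 80 * 9.869604 * 1.392400e-04 = 0.1099 ohm

0.1099 ohm


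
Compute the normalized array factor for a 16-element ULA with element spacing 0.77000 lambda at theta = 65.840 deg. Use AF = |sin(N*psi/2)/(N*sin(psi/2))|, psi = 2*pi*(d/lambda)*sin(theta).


psi = 2*pi*0.77000*sin(65.840 deg) = 4.414269 rad
AF = |sin(16*4.414269/2) / (16*sin(4.414269/2))| = 0.05335

0.05335


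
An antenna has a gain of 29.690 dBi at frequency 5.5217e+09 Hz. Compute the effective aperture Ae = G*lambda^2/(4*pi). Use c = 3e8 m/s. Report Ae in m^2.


lambda = c / f = 3.0000e+08 / 5.5217e+09 = 0.05433109 m
G_linear = 10^(29.690/10) = 931.1079
Ae = G_linear * lambda^2 / (4*pi) = 931.1079 * 0.05433109^2 / (4*pi) = 0.2187 m^2

0.2187 m^2


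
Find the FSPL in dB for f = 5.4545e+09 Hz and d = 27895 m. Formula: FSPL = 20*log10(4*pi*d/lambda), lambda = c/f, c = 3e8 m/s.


lambda = c / f = 3.0000e+08 / 5.4545e+09 = 0.05500046 m
FSPL = 20 * log10(4*pi*27895/0.05500046) = 136.1 dB

136.1 dB


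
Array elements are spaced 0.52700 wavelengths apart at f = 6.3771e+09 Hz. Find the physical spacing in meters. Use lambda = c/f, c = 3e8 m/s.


lambda = c / f = 3.0000e+08 / 6.3771e+09 = 0.04704333 m
d = 0.52700 * 0.04704333 = 0.02479 m

0.02479 m


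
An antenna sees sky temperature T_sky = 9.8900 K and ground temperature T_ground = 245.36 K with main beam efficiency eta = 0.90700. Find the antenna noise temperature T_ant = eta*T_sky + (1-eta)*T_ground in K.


T_ant = 0.90700 * 9.8900 + (1 - 0.90700) * 245.36 = 31.79 K

31.79 K


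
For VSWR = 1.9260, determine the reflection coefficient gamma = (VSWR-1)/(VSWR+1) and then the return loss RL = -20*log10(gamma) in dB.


gamma = (1.9260 - 1) / (1.9260 + 1) = 0.3164730
RL = -20 * log10(0.3164730) = 9.993 dB

9.993 dB


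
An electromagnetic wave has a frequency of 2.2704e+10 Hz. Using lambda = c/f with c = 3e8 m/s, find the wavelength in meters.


lambda = c / f = 3.0000e+08 / 2.2704e+10 = 0.01321 m

0.01321 m


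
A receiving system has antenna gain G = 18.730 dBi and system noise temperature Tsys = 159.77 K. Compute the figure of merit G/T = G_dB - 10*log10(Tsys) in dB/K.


G/T = 18.730 - 10*log10(159.77) = 18.730 - 22.03495 = -3.305 dB/K

-3.305 dB/K


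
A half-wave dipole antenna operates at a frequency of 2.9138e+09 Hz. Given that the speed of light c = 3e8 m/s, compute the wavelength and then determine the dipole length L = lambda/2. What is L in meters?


lambda = c / f = 3.0000e+08 / 2.9138e+09 = 0.1029583 m
L = lambda / 2 = 0.1029583 / 2 = 0.05148 m

0.05148 m


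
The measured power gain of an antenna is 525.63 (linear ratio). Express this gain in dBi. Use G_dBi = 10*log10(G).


G_dBi = 10 * log10(525.63) = 27.21 dBi

27.21 dBi


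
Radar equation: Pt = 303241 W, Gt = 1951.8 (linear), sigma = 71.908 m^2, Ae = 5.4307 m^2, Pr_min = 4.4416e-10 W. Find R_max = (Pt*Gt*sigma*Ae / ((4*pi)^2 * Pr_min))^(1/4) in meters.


R^4 = 303241*1951.8*71.908*5.4307 / ((4*pi)^2 * 4.4416e-10) = 3.295316e+18
R_max = 3.295316e+18^0.25 = 42606 m

42606 m


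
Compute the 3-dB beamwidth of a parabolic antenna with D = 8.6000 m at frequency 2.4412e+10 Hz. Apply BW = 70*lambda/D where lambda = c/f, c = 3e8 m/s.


lambda = c / f = 3.0000e+08 / 2.4412e+10 = 0.01228904 m
BW = 70 * 0.01228904 / 8.6000 = 0.1000 deg

0.1000 deg


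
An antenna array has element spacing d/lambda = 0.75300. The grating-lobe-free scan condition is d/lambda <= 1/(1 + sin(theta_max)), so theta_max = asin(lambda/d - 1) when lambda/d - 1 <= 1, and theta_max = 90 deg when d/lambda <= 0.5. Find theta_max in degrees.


lambda/d - 1 = 1/0.75300 - 1 = 0.3280212
theta_max = asin(0.3280212) = 19.15 deg

19.15 deg


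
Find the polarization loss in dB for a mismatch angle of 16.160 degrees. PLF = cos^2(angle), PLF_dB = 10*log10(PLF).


PLF_linear = cos^2(16.160 deg) = 0.9225376
PLF_dB = 10 * log10(0.9225376) = -0.3502 dB

-0.3502 dB


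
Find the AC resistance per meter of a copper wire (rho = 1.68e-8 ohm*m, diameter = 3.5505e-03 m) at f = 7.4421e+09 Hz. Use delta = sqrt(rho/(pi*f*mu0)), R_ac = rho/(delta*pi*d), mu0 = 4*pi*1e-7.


delta = sqrt(1.68e-8 / (pi * 7.4421e+09 * 4*pi*1e-7)) = 7.561832e-07 m
R_ac = 1.68e-8 / (7.561832e-07 * pi * 3.5505e-03) = 1.992 ohm/m

1.992 ohm/m


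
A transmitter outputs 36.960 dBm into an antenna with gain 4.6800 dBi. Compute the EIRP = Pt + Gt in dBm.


EIRP = Pt + Gt = 36.960 + 4.6800 = 41.64 dBm

41.64 dBm


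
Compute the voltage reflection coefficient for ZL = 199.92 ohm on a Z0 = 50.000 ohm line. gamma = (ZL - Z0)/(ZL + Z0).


gamma = (199.92 - 50.000) / (199.92 + 50.000) = 0.5999

0.5999


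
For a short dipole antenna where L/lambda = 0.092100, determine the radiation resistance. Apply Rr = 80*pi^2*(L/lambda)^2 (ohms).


Rr = 80 * pi^2 * (0.092100)^2 = 80 * 9.869604 * 8.482410e-03 = 6.697 ohm

6.697 ohm


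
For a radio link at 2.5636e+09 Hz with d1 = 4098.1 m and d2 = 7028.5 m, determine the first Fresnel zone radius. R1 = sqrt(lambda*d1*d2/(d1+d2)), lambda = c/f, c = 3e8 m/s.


lambda = c / f = 3.0000e+08 / 2.5636e+09 = 0.1170229 m
R1 = sqrt(0.1170229 * 4098.1 * 7028.5 / (4098.1 + 7028.5)) = 17.41 m

17.41 m


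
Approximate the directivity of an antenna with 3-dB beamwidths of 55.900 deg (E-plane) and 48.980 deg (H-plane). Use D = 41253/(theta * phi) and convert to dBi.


D_linear = 41253 / (55.900 * 48.980) = 15.06694
D_dBi = 10 * log10(15.06694) = 11.78 dBi

11.78 dBi


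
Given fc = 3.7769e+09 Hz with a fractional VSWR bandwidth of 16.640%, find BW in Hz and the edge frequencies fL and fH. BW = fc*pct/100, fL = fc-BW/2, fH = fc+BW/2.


BW = 3.7769e+09 * 16.640/100 = 6.284762e+08 Hz
fL = 3.7769e+09 - 6.284762e+08/2 = 3.463e+09 Hz
fH = 3.7769e+09 + 6.284762e+08/2 = 4.091e+09 Hz

BW=6.285e+08 Hz, fL=3.463e+09 Hz, fH=4.091e+09 Hz


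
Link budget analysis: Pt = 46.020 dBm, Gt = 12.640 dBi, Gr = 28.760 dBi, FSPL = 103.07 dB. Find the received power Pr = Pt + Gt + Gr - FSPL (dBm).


Pr = 46.020 + 12.640 + 28.760 - 103.07 = -15.65 dBm

-15.65 dBm


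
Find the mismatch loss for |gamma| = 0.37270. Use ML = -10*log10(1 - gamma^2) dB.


ML = -10 * log10(1 - 0.37270^2) = -10 * log10(0.86109471) = 0.6495 dB

0.6495 dB


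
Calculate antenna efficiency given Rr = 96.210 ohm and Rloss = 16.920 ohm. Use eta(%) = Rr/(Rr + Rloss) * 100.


eta = 96.210 / (96.210 + 16.920) * 100 = 85.04%

85.04%


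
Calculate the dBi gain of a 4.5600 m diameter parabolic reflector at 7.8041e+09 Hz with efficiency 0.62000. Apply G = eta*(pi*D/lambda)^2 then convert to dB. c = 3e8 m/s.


lambda = c / f = 3.0000e+08 / 7.8041e+09 = 0.03844133 m
G_linear = 0.62000 * (pi * 4.5600 / 0.03844133)^2 = 86104.19
G_dBi = 10 * log10(86104.19) = 49.35 dBi

49.35 dBi


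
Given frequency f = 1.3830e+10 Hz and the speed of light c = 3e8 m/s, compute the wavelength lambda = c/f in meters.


lambda = c / f = 3.0000e+08 / 1.3830e+10 = 0.02169 m

0.02169 m


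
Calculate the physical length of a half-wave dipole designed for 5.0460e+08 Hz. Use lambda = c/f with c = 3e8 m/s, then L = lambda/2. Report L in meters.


lambda = c / f = 3.0000e+08 / 5.0460e+08 = 0.5945303 m
L = lambda / 2 = 0.5945303 / 2 = 0.2973 m

0.2973 m


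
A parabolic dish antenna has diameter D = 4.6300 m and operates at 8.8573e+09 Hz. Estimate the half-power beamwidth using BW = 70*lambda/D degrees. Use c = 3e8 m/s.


lambda = c / f = 3.0000e+08 / 8.8573e+09 = 0.03387037 m
BW = 70 * 0.03387037 / 4.6300 = 0.5121 deg

0.5121 deg


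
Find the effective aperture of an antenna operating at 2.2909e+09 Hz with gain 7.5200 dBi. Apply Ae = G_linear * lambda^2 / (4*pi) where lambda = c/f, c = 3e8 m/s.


lambda = c / f = 3.0000e+08 / 2.2909e+09 = 0.1309529 m
G_linear = 10^(7.5200/10) = 5.649370
Ae = G_linear * lambda^2 / (4*pi) = 5.649370 * 0.1309529^2 / (4*pi) = 7.709e-03 m^2

7.709e-03 m^2


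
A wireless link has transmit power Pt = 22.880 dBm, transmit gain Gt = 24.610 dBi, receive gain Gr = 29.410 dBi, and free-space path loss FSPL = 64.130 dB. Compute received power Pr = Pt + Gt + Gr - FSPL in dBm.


Pr = 22.880 + 24.610 + 29.410 - 64.130 = 12.77 dBm

12.77 dBm


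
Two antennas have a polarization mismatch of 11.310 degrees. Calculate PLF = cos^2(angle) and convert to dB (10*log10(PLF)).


PLF_linear = cos^2(11.310 deg) = 0.9615380
PLF_dB = 10 * log10(0.9615380) = -0.1703 dB

-0.1703 dB


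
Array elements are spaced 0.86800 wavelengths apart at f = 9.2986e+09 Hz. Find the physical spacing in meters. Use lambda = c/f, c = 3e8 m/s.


lambda = c / f = 3.0000e+08 / 9.2986e+09 = 0.03226292 m
d = 0.86800 * 0.03226292 = 0.02800 m

0.02800 m


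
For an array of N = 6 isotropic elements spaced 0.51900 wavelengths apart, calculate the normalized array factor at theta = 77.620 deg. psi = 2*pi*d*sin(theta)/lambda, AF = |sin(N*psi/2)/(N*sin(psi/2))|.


psi = 2*pi*0.51900*sin(77.620 deg) = 3.185146 rad
AF = |sin(6*3.185146/2) / (6*sin(3.185146/2))| = 0.02172

0.02172


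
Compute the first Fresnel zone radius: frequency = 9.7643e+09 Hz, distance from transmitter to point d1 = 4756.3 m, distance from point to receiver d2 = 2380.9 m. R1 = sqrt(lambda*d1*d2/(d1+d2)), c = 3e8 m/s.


lambda = c / f = 3.0000e+08 / 9.7643e+09 = 0.03072417 m
R1 = sqrt(0.03072417 * 4756.3 * 2380.9 / (4756.3 + 2380.9)) = 6.982 m

6.982 m


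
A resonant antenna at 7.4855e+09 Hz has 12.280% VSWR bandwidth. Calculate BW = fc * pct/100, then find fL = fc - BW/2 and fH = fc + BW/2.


BW = 7.4855e+09 * 12.280/100 = 9.192194e+08 Hz
fL = 7.4855e+09 - 9.192194e+08/2 = 7.026e+09 Hz
fH = 7.4855e+09 + 9.192194e+08/2 = 7.945e+09 Hz

BW=9.192e+08 Hz, fL=7.026e+09 Hz, fH=7.945e+09 Hz


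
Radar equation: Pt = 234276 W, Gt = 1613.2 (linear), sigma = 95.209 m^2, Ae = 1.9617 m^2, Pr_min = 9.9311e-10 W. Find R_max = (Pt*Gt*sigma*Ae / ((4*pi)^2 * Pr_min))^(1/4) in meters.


R^4 = 234276*1613.2*95.209*1.9617 / ((4*pi)^2 * 9.9311e-10) = 4.501005e+17
R_max = 4.501005e+17^0.25 = 25902 m

25902 m


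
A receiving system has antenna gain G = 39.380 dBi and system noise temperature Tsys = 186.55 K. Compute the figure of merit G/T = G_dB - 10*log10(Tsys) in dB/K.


G/T = 39.380 - 10*log10(186.55) = 39.380 - 22.70795 = 16.67 dB/K

16.67 dB/K


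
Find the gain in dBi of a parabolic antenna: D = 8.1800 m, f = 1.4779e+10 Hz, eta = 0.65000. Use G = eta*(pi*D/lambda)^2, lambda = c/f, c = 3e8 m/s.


lambda = c / f = 3.0000e+08 / 1.4779e+10 = 0.02029907 m
G_linear = 0.65000 * (pi * 8.1800 / 0.02029907)^2 = 1.041759e+06
G_dBi = 10 * log10(1.041759e+06) = 60.18 dBi

60.18 dBi


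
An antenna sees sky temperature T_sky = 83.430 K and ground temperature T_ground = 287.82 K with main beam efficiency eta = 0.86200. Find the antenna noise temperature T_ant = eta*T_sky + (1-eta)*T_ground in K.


T_ant = 0.86200 * 83.430 + (1 - 0.86200) * 287.82 = 111.6 K

111.6 K


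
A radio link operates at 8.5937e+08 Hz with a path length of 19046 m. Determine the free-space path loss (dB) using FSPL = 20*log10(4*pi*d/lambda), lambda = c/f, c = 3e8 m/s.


lambda = c / f = 3.0000e+08 / 8.5937e+08 = 0.3490929 m
FSPL = 20 * log10(4*pi*19046/0.3490929) = 116.7 dB

116.7 dB


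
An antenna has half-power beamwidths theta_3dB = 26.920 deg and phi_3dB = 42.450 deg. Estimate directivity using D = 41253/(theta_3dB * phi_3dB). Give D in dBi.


D_linear = 41253 / (26.920 * 42.450) = 36.09963
D_dBi = 10 * log10(36.09963) = 15.58 dBi

15.58 dBi


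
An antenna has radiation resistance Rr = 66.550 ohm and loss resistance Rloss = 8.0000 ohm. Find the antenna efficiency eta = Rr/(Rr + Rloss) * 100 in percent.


eta = 66.550 / (66.550 + 8.0000) * 100 = 89.27%

89.27%


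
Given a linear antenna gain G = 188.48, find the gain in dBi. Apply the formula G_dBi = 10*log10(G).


G_dBi = 10 * log10(188.48) = 22.75 dBi

22.75 dBi


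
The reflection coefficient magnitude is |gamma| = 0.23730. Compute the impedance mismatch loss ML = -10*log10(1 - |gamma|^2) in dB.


ML = -10 * log10(1 - 0.23730^2) = -10 * log10(0.94368871) = 0.2517 dB

0.2517 dB


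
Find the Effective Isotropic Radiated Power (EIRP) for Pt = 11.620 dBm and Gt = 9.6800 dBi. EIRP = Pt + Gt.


EIRP = Pt + Gt = 11.620 + 9.6800 = 21.30 dBm

21.30 dBm


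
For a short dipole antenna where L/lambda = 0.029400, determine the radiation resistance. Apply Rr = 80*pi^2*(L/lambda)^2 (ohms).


Rr = 80 * pi^2 * (0.029400)^2 = 80 * 9.869604 * 8.643600e-04 = 0.6825 ohm

0.6825 ohm


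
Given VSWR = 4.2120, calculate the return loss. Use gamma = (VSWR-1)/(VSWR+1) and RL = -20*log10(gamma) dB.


gamma = (4.2120 - 1) / (4.2120 + 1) = 0.6162701
RL = -20 * log10(0.6162701) = 4.205 dB

4.205 dB


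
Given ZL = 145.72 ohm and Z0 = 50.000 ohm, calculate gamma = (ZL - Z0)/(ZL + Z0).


gamma = (145.72 - 50.000) / (145.72 + 50.000) = 0.4891

0.4891


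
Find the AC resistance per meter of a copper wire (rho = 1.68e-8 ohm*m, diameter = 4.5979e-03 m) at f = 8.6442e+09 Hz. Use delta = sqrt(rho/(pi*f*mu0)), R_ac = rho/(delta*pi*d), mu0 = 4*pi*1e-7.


delta = sqrt(1.68e-8 / (pi * 8.6442e+09 * 4*pi*1e-7)) = 7.016368e-07 m
R_ac = 1.68e-8 / (7.016368e-07 * pi * 4.5979e-03) = 1.658 ohm/m

1.658 ohm/m


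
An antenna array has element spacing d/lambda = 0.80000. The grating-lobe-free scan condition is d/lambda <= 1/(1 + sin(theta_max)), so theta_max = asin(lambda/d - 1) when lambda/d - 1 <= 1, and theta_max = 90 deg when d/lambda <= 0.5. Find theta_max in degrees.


lambda/d - 1 = 1/0.80000 - 1 = 0.2500000
theta_max = asin(0.2500000) = 14.48 deg

14.48 deg


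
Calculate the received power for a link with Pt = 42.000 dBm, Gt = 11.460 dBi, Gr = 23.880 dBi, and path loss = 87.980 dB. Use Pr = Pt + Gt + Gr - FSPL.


Pr = 42.000 + 11.460 + 23.880 - 87.980 = -10.64 dBm

-10.64 dBm


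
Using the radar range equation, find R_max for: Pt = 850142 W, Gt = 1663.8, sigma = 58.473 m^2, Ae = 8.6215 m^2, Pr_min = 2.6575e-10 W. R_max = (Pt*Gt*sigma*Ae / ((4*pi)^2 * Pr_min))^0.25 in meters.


R^4 = 850142*1663.8*58.473*8.6215 / ((4*pi)^2 * 2.6575e-10) = 1.699174e+19
R_max = 1.699174e+19^0.25 = 64204 m

64204 m


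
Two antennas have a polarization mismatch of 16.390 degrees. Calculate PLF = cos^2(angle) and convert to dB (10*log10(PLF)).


PLF_linear = cos^2(16.390 deg) = 0.9203778
PLF_dB = 10 * log10(0.9203778) = -0.3603 dB

-0.3603 dB


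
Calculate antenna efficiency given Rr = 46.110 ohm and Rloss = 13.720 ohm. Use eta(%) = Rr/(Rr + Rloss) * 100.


eta = 46.110 / (46.110 + 13.720) * 100 = 77.07%

77.07%


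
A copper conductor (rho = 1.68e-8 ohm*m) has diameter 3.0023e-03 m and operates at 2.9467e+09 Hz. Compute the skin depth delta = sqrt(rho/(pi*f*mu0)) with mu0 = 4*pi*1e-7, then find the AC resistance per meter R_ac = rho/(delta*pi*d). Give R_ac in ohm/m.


delta = sqrt(1.68e-8 / (pi * 2.9467e+09 * 4*pi*1e-7)) = 1.201730e-06 m
R_ac = 1.68e-8 / (1.201730e-06 * pi * 3.0023e-03) = 1.482 ohm/m

1.482 ohm/m


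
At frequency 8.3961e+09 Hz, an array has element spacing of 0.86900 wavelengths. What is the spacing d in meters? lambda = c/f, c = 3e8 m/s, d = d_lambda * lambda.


lambda = c / f = 3.0000e+08 / 8.3961e+09 = 0.03573088 m
d = 0.86900 * 0.03573088 = 0.03105 m

0.03105 m


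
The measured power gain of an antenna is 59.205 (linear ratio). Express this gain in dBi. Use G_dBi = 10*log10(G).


G_dBi = 10 * log10(59.205) = 17.72 dBi

17.72 dBi


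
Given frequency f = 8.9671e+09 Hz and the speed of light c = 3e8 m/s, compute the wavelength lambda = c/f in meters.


lambda = c / f = 3.0000e+08 / 8.9671e+09 = 0.03346 m

0.03346 m


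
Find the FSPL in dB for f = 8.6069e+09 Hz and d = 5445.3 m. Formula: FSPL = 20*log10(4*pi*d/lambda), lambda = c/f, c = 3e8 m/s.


lambda = c / f = 3.0000e+08 / 8.6069e+09 = 0.03485576 m
FSPL = 20 * log10(4*pi*5445.3/0.03485576) = 125.9 dB

125.9 dB


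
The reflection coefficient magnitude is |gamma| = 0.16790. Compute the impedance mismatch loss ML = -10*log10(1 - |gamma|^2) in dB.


ML = -10 * log10(1 - 0.16790^2) = -10 * log10(0.97180959) = 0.1242 dB

0.1242 dB


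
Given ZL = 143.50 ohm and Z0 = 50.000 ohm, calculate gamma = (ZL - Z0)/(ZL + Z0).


gamma = (143.50 - 50.000) / (143.50 + 50.000) = 0.4832

0.4832


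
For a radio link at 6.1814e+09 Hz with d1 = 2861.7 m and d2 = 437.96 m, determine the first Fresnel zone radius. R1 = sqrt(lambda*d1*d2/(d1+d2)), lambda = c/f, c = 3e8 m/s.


lambda = c / f = 3.0000e+08 / 6.1814e+09 = 0.04853269 m
R1 = sqrt(0.04853269 * 2861.7 * 437.96 / (2861.7 + 437.96)) = 4.294 m

4.294 m


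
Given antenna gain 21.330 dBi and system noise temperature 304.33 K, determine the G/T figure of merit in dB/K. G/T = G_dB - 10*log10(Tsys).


G/T = 21.330 - 10*log10(304.33) = 21.330 - 24.83345 = -3.503 dB/K

-3.503 dB/K


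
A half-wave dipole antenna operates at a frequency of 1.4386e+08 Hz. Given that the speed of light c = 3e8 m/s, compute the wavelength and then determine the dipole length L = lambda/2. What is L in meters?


lambda = c / f = 3.0000e+08 / 1.4386e+08 = 2.085361 m
L = lambda / 2 = 2.085361 / 2 = 1.043 m

1.043 m


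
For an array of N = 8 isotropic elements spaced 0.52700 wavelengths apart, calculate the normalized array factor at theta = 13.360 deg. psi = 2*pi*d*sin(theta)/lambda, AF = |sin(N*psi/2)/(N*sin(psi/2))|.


psi = 2*pi*0.52700*sin(13.360 deg) = 0.7651237 rad
AF = |sin(8*0.7651237/2) / (8*sin(0.7651237/2))| = 0.02713

0.02713


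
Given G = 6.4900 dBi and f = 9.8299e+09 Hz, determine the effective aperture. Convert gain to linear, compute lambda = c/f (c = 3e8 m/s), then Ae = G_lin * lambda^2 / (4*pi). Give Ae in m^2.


lambda = c / f = 3.0000e+08 / 9.8299e+09 = 0.03051913 m
G_linear = 10^(6.4900/10) = 4.456562
Ae = G_linear * lambda^2 / (4*pi) = 4.456562 * 0.03051913^2 / (4*pi) = 3.303e-04 m^2

3.303e-04 m^2


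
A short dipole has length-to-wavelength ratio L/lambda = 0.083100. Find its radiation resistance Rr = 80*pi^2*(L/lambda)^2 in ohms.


Rr = 80 * pi^2 * (0.083100)^2 = 80 * 9.869604 * 6.905610e-03 = 5.452 ohm

5.452 ohm


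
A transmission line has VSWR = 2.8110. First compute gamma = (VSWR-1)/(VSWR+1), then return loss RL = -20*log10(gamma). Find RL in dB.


gamma = (2.8110 - 1) / (2.8110 + 1) = 0.4752034
RL = -20 * log10(0.4752034) = 6.462 dB

6.462 dB


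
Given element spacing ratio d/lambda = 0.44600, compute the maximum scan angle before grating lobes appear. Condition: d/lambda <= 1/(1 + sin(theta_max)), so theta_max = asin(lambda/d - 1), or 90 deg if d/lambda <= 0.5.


lambda/d - 1 = 1/0.44600 - 1 = 1.242152 >= 1
d/lambda <= 0.5, so the array can scan to endfire without grating lobes: theta_max = 90 deg

90 deg


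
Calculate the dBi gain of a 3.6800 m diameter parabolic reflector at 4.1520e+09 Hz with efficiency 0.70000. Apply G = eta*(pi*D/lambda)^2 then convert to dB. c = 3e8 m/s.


lambda = c / f = 3.0000e+08 / 4.1520e+09 = 0.07225434 m
G_linear = 0.70000 * (pi * 3.6800 / 0.07225434)^2 = 17921.14
G_dBi = 10 * log10(17921.14) = 42.53 dBi

42.53 dBi


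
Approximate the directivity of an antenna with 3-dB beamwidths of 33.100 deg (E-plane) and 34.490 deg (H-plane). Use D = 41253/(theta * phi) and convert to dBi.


D_linear = 41253 / (33.100 * 34.490) = 36.13552
D_dBi = 10 * log10(36.13552) = 15.58 dBi

15.58 dBi


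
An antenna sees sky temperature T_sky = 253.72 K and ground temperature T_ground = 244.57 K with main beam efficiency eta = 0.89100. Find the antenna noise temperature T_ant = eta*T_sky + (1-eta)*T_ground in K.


T_ant = 0.89100 * 253.72 + (1 - 0.89100) * 244.57 = 252.7 K

252.7 K


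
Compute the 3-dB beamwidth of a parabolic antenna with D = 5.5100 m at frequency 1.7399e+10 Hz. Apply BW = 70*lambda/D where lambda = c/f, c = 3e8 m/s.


lambda = c / f = 3.0000e+08 / 1.7399e+10 = 0.01724237 m
BW = 70 * 0.01724237 / 5.5100 = 0.2191 deg

0.2191 deg


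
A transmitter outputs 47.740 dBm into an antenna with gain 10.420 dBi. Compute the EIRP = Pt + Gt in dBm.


EIRP = Pt + Gt = 47.740 + 10.420 = 58.16 dBm

58.16 dBm


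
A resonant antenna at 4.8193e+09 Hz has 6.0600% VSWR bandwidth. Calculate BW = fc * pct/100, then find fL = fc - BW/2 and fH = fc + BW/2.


BW = 4.8193e+09 * 6.0600/100 = 2.920496e+08 Hz
fL = 4.8193e+09 - 2.920496e+08/2 = 4.673e+09 Hz
fH = 4.8193e+09 + 2.920496e+08/2 = 4.965e+09 Hz

BW=2.920e+08 Hz, fL=4.673e+09 Hz, fH=4.965e+09 Hz


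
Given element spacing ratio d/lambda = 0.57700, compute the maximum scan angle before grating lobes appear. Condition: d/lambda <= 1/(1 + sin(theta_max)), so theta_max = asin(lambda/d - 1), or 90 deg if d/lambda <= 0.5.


lambda/d - 1 = 1/0.57700 - 1 = 0.7331023
theta_max = asin(0.7331023) = 47.15 deg

47.15 deg


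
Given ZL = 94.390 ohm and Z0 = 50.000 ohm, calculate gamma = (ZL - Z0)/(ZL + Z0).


gamma = (94.390 - 50.000) / (94.390 + 50.000) = 0.3074

0.3074


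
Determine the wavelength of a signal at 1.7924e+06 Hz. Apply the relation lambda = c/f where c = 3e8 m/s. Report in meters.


lambda = c / f = 3.0000e+08 / 1.7924e+06 = 167.4 m

167.4 m


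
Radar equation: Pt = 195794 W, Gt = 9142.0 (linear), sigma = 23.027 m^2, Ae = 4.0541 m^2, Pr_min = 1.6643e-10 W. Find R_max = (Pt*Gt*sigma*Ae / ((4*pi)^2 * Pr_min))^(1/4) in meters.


R^4 = 195794*9142.0*23.027*4.0541 / ((4*pi)^2 * 1.6643e-10) = 6.358008e+18
R_max = 6.358008e+18^0.25 = 50215 m

50215 m


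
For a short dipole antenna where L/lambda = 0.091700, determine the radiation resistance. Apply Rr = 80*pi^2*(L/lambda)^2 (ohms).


Rr = 80 * pi^2 * (0.091700)^2 = 80 * 9.869604 * 8.408890e-03 = 6.639 ohm

6.639 ohm


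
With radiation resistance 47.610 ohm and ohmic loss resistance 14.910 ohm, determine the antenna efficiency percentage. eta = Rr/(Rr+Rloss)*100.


eta = 47.610 / (47.610 + 14.910) * 100 = 76.15%

76.15%


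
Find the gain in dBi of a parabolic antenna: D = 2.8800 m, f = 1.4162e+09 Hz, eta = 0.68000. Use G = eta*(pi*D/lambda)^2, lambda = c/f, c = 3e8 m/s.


lambda = c / f = 3.0000e+08 / 1.4162e+09 = 0.2118345 m
G_linear = 0.68000 * (pi * 2.8800 / 0.2118345)^2 = 1240.510
G_dBi = 10 * log10(1240.510) = 30.94 dBi

30.94 dBi


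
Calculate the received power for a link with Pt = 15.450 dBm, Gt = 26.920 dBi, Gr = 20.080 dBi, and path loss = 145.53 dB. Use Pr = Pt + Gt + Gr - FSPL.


Pr = 15.450 + 26.920 + 20.080 - 145.53 = -83.08 dBm

-83.08 dBm


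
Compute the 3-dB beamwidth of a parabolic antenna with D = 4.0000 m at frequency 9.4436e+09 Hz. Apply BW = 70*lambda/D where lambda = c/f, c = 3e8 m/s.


lambda = c / f = 3.0000e+08 / 9.4436e+09 = 0.03176755 m
BW = 70 * 0.03176755 / 4.0000 = 0.5559 deg

0.5559 deg


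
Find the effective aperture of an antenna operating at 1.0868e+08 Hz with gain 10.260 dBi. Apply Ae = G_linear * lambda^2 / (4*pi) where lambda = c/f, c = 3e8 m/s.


lambda = c / f = 3.0000e+08 / 1.0868e+08 = 2.760397 m
G_linear = 10^(10.260/10) = 10.61696
Ae = G_linear * lambda^2 / (4*pi) = 10.61696 * 2.760397^2 / (4*pi) = 6.438 m^2

6.438 m^2


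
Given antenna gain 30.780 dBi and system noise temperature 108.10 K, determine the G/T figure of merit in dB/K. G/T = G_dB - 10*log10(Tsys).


G/T = 30.780 - 10*log10(108.10) = 30.780 - 20.33826 = 10.44 dB/K

10.44 dB/K


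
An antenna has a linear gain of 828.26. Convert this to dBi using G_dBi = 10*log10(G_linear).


G_dBi = 10 * log10(828.26) = 29.18 dBi

29.18 dBi


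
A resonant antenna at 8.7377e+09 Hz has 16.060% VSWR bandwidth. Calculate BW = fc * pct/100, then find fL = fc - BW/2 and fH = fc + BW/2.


BW = 8.7377e+09 * 16.060/100 = 1.403275e+09 Hz
fL = 8.7377e+09 - 1.403275e+09/2 = 8.036e+09 Hz
fH = 8.7377e+09 + 1.403275e+09/2 = 9.439e+09 Hz

BW=1.403e+09 Hz, fL=8.036e+09 Hz, fH=9.439e+09 Hz


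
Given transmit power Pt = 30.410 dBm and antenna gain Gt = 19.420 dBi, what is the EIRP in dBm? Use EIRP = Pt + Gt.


EIRP = Pt + Gt = 30.410 + 19.420 = 49.83 dBm

49.83 dBm


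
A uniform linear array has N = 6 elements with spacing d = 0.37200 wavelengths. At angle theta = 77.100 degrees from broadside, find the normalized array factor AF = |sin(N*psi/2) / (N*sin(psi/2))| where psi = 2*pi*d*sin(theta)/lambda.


psi = 2*pi*0.37200*sin(77.100 deg) = 2.278353 rad
AF = |sin(6*2.278353/2) / (6*sin(2.278353/2))| = 0.09620

0.09620


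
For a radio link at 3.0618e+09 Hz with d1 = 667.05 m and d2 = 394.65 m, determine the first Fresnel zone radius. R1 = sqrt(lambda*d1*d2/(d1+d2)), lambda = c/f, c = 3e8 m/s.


lambda = c / f = 3.0000e+08 / 3.0618e+09 = 0.09798158 m
R1 = sqrt(0.09798158 * 667.05 * 394.65 / (667.05 + 394.65)) = 4.929 m

4.929 m


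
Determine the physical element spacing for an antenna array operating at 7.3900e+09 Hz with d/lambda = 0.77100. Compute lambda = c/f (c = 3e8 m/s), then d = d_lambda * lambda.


lambda = c / f = 3.0000e+08 / 7.3900e+09 = 0.04059540 m
d = 0.77100 * 0.04059540 = 0.03130 m

0.03130 m


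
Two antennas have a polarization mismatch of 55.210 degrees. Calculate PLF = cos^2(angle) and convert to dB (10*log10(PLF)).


PLF_linear = cos^2(55.210 deg) = 0.3255504
PLF_dB = 10 * log10(0.3255504) = -4.874 dB

-4.874 dB


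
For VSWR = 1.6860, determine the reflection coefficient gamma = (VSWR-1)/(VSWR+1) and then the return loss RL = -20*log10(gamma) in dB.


gamma = (1.6860 - 1) / (1.6860 + 1) = 0.2553984
RL = -20 * log10(0.2553984) = 11.86 dB

11.86 dB


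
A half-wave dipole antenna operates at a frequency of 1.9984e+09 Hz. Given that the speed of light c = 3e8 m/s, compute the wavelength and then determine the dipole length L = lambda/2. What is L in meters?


lambda = c / f = 3.0000e+08 / 1.9984e+09 = 0.1501201 m
L = lambda / 2 = 0.1501201 / 2 = 0.07506 m

0.07506 m


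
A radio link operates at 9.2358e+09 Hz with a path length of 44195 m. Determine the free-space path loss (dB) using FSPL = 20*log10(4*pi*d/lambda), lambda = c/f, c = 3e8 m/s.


lambda = c / f = 3.0000e+08 / 9.2358e+09 = 0.03248230 m
FSPL = 20 * log10(4*pi*44195/0.03248230) = 144.7 dB

144.7 dB


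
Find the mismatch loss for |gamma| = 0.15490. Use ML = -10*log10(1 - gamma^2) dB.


ML = -10 * log10(1 - 0.15490^2) = -10 * log10(0.97600599) = 0.1055 dB

0.1055 dB


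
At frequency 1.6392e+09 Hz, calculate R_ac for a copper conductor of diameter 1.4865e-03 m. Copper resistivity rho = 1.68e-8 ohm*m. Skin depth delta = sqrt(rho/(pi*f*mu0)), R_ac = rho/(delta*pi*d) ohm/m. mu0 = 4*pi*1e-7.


delta = sqrt(1.68e-8 / (pi * 1.6392e+09 * 4*pi*1e-7)) = 1.611235e-06 m
R_ac = 1.68e-8 / (1.611235e-06 * pi * 1.4865e-03) = 2.233 ohm/m

2.233 ohm/m


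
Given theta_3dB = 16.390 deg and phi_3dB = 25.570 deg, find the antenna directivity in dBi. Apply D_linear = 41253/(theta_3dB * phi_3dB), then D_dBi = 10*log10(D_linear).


D_linear = 41253 / (16.390 * 25.570) = 98.43416
D_dBi = 10 * log10(98.43416) = 19.93 dBi

19.93 dBi


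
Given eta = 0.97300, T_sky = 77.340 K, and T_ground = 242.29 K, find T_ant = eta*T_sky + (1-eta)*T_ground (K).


T_ant = 0.97300 * 77.340 + (1 - 0.97300) * 242.29 = 81.79 K

81.79 K


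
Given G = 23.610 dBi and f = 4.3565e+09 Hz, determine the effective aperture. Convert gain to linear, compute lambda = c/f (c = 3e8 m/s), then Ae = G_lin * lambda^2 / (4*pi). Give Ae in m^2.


lambda = c / f = 3.0000e+08 / 4.3565e+09 = 0.06886262 m
G_linear = 10^(23.610/10) = 229.6149
Ae = G_linear * lambda^2 / (4*pi) = 229.6149 * 0.06886262^2 / (4*pi) = 0.08665 m^2

0.08665 m^2


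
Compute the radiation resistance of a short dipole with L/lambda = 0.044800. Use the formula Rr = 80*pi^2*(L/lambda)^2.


Rr = 80 * pi^2 * (0.044800)^2 = 80 * 9.869604 * 2.007040e-03 = 1.585 ohm

1.585 ohm


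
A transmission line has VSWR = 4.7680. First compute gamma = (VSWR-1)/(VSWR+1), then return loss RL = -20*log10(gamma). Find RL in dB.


gamma = (4.7680 - 1) / (4.7680 + 1) = 0.6532594
RL = -20 * log10(0.6532594) = 3.698 dB

3.698 dB


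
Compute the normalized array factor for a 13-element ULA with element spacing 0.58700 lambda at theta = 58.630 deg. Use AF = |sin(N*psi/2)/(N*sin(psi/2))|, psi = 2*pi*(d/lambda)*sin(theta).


psi = 2*pi*0.58700*sin(58.630 deg) = 3.149097 rad
AF = |sin(13*3.149097/2) / (13*sin(3.149097/2))| = 0.07683

0.07683


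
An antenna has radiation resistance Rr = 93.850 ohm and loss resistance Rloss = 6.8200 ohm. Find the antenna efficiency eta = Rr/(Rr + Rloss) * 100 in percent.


eta = 93.850 / (93.850 + 6.8200) * 100 = 93.23%

93.23%


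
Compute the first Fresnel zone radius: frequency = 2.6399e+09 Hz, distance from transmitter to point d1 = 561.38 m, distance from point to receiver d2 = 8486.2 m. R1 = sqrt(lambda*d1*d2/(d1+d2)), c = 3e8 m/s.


lambda = c / f = 3.0000e+08 / 2.6399e+09 = 0.1136407 m
R1 = sqrt(0.1136407 * 561.38 * 8486.2 / (561.38 + 8486.2)) = 7.735 m

7.735 m


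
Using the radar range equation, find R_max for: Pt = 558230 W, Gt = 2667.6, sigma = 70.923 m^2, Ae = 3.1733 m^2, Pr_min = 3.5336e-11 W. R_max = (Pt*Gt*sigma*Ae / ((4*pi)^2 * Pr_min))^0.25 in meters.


R^4 = 558230*2667.6*70.923*3.1733 / ((4*pi)^2 * 3.5336e-11) = 6.006134e+19
R_max = 6.006134e+19^0.25 = 88034 m

88034 m


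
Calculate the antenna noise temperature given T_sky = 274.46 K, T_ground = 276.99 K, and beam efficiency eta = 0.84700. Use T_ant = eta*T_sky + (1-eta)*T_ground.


T_ant = 0.84700 * 274.46 + (1 - 0.84700) * 276.99 = 274.8 K

274.8 K


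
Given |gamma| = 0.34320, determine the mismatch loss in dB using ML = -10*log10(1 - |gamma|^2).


ML = -10 * log10(1 - 0.34320^2) = -10 * log10(0.88221376) = 0.5443 dB

0.5443 dB


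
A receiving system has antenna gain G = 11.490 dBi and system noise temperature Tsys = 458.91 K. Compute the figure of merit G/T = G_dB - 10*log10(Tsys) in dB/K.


G/T = 11.490 - 10*log10(458.91) = 11.490 - 26.61728 = -15.13 dB/K

-15.13 dB/K


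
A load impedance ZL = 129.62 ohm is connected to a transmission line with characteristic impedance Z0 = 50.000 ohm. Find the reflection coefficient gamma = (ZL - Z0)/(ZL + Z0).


gamma = (129.62 - 50.000) / (129.62 + 50.000) = 0.4433

0.4433


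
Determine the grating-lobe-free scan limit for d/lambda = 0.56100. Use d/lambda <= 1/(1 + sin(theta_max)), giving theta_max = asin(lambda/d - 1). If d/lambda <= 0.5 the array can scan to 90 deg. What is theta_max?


lambda/d - 1 = 1/0.56100 - 1 = 0.7825312
theta_max = asin(0.7825312) = 51.49 deg

51.49 deg


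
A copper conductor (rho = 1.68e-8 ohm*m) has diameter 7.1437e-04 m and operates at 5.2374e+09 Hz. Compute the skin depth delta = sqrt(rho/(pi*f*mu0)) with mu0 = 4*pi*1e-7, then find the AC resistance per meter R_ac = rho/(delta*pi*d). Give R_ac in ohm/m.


delta = sqrt(1.68e-8 / (pi * 5.2374e+09 * 4*pi*1e-7)) = 9.013986e-07 m
R_ac = 1.68e-8 / (9.013986e-07 * pi * 7.1437e-04) = 8.305 ohm/m

8.305 ohm/m


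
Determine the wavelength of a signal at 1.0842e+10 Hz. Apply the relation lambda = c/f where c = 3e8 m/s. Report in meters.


lambda = c / f = 3.0000e+08 / 1.0842e+10 = 0.02767 m

0.02767 m


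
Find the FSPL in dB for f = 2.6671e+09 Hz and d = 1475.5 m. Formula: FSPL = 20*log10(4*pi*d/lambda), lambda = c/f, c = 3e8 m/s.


lambda = c / f = 3.0000e+08 / 2.6671e+09 = 0.1124817 m
FSPL = 20 * log10(4*pi*1475.5/0.1124817) = 104.3 dB

104.3 dB


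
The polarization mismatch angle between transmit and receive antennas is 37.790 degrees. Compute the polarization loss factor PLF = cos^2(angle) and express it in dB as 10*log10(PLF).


PLF_linear = cos^2(37.790 deg) = 0.6245140
PLF_dB = 10 * log10(0.6245140) = -2.045 dB

-2.045 dB
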